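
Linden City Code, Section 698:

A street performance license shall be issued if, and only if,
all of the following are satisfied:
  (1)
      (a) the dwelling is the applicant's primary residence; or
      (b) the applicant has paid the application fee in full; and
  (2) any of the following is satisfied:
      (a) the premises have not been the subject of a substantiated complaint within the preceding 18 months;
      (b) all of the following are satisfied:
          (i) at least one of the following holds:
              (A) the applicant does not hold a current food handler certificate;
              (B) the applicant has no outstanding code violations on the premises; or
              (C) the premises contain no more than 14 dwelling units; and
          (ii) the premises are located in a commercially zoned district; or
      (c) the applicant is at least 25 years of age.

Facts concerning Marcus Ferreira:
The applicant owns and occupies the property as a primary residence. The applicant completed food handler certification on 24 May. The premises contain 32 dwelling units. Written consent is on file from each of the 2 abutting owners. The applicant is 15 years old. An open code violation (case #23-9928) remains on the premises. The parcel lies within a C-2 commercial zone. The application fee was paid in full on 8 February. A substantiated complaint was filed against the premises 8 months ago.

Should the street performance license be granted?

(a) primary residence — met.
(b) fee paid — met.
So (1) is satisfied (T OR T).
(a) no complaint in 18 mo. — not met.
(A) not (food handler cert.) — not satisfied.
(B) no code violations — fails.
(C) ≤ 14 units — fails.
(i): F OR F OR F → false.
(ii) commercially zoned — satisfied.
So (b) is not satisfied (F AND T).
(c) age ≥ 25 — not met.
(2): F OR F OR F → false.
Overall = T AND F = false.

No — denied.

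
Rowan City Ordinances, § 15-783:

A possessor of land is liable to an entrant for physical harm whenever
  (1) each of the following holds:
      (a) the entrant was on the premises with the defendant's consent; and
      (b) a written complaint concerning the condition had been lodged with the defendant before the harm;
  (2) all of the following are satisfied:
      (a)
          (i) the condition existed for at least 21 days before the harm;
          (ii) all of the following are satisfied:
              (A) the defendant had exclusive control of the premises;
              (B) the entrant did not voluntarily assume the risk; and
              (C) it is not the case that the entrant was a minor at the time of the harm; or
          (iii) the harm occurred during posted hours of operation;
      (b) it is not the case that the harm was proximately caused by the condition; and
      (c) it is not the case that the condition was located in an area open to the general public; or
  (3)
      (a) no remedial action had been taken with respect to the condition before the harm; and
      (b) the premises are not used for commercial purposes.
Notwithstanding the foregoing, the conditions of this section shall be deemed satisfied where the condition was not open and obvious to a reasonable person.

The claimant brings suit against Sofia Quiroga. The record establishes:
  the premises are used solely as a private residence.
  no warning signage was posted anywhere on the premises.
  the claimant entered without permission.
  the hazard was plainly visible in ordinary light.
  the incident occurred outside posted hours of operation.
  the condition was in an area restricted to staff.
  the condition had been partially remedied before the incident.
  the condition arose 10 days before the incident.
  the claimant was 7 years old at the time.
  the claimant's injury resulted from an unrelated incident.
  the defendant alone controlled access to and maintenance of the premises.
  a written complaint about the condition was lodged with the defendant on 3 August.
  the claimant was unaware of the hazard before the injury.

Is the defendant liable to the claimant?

(a) consent to enter — fails.
(b) complaint lodged — holds.
So (1) is not satisfied (F AND T).
(i) condition ≥21 days old — not satisfied.
(A) exclusive control — satisfied.
(B) no assumed risk — holds.
(C) not (entrant a minor) — not met.
So (ii) is not satisfied (T AND T AND F).
(iii) during posted hours — fails.
So (a) is not satisfied (F OR F OR F).
(b) not (proximate cause) — satisfied.
(c) not (public area) — met.
(2): F AND T AND T → false.
(a) no remedial action — not met.
(b) not (commercial use) — satisfied.
(3): F AND T → false.
Overall = F OR F OR F = false.
Exception (not open/obvious) — not satisfied.
Result: main false OR exception false → false.

No — not liable.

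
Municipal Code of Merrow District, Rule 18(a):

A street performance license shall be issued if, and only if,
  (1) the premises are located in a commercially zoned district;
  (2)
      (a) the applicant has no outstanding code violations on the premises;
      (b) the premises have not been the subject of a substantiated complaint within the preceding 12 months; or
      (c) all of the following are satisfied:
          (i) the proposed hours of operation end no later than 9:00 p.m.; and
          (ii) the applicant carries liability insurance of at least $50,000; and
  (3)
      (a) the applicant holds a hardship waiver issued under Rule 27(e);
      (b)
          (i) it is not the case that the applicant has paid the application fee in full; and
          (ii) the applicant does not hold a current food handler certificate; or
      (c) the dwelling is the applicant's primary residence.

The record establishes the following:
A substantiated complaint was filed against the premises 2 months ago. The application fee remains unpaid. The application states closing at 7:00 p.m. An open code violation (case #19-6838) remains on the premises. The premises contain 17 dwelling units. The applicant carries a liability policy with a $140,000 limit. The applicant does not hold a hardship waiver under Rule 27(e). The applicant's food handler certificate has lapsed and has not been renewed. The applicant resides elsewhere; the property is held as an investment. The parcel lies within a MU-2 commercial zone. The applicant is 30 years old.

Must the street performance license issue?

(1) commercially zoned — met.
(a) no code violations — not met.
(b) no complaint in 12 mo. — not satisfied.
(i) closes by 9 p.m. — holds.
(ii) insurance ≥ $50,000 — satisfied.
So (c) is satisfied (T AND T).
(2) = F OR F OR T = true.
(a) hardship waiver — not met.
(i) not (fee paid) — holds.
(ii) not (food handler cert.) — holds.
(b): T AND T → true.
(c) primary residence — fails.
(3): F OR T OR F → true.
So Overall is satisfied (T AND T AND T).

Yes — granted.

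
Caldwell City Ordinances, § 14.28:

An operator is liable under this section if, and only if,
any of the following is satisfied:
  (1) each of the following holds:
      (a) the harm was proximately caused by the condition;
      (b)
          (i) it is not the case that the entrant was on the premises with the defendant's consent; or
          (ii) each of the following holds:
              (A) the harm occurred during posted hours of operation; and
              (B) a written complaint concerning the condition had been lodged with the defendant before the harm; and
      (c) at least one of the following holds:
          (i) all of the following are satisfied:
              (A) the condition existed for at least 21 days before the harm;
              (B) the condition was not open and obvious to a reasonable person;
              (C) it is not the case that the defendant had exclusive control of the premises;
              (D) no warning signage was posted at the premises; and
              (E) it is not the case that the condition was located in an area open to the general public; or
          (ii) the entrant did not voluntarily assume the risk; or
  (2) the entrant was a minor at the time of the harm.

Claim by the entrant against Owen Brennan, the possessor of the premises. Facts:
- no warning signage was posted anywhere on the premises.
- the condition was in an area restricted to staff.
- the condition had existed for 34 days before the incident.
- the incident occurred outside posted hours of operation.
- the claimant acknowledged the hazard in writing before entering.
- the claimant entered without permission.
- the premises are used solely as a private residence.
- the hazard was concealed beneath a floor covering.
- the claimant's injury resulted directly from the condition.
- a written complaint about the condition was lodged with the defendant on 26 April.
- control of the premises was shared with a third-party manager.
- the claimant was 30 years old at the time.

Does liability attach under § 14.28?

Yes — liable.

(a) proximate cause — holds.
(i) not (consent to enter) — satisfied.
(A) during posted hours — fails.
(B) complaint lodged — satisfied.
(ii): F AND T → false.
(b) = T OR F = true.
(A) condition ≥21 days old — met.
(B) not open/obvious — satisfied.
(C) not (exclusive control) — satisfied.
(D) no signage posted — met.
(E) not (public area) — met.
So (i) is satisfied (T AND T AND T AND T AND T).
(ii) no assumed risk — fails.
(c): T OR F → true.
So (1) is satisfied (T AND T AND T).
(2) entrant a minor — not met.
So Overall is satisfied (T OR F).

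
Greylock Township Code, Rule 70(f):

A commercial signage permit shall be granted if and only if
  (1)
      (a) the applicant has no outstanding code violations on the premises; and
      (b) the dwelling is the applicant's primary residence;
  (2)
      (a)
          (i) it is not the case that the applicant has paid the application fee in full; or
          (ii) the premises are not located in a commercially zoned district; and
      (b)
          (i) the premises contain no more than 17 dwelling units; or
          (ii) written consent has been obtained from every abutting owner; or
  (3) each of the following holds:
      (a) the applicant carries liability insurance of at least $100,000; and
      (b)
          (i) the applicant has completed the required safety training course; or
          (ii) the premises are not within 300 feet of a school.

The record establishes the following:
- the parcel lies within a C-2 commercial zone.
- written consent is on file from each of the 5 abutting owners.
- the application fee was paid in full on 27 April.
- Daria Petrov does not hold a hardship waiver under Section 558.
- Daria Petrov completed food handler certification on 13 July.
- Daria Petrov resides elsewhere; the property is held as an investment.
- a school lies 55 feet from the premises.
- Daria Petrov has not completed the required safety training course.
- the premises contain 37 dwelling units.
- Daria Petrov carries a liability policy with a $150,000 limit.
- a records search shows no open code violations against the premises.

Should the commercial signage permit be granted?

(a) no code violations — holds.
(b) primary residence — not satisfied.
So (1) is not satisfied (T AND F).
(i) not (fee paid) — not met.
(ii) not (commercially zoned) — not satisfied.
So (a) is not satisfied (F OR F).
(i) ≤ 17 units — not satisfied.
(ii) all abutters consent — met.
(b): F OR T → true.
(2) = F AND T = false.
(a) insurance ≥ $100,000 — satisfied.
(i) safety training — not met.
(ii) ≥300 ft from school — not met.
So (b) is not satisfied (F OR F).
(3) = T AND F = false.
So Overall is not satisfied (F OR F OR F).

No — denied.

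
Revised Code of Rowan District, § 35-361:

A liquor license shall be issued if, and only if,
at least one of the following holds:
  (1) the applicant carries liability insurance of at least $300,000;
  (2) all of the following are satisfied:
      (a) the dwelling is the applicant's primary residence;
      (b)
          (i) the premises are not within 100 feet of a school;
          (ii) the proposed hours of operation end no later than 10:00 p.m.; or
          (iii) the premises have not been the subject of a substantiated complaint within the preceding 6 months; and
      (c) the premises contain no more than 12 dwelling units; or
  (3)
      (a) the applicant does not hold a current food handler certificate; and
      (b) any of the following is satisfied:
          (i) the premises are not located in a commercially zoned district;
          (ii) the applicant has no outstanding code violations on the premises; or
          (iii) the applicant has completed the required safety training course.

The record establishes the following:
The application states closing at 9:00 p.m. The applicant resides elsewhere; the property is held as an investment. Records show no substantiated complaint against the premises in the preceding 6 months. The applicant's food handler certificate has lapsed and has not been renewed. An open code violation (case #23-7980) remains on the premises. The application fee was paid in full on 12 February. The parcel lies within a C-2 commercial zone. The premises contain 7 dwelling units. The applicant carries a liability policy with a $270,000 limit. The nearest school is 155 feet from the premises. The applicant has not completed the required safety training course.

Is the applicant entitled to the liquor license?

(1) insurance ≥ $300,000 — fails.
(a) primary residence — not met.
(i) ≥100 ft from school — holds.
(ii) closes by 10 p.m. — satisfied.
(iii) no complaint in 6 mo. — holds.
(b) = T OR T OR T = true.
(c) ≤ 12 units — holds.
(2): F AND T AND T → false.
(a) not (food handler cert.) — satisfied.
(i) not (commercially zoned) — not met.
(ii) no code violations — fails.
(iii) safety training — fails.
(b) = F OR F OR F = false.
(3) = T AND F = false.
Overall = F OR F OR F = false.

No — denied.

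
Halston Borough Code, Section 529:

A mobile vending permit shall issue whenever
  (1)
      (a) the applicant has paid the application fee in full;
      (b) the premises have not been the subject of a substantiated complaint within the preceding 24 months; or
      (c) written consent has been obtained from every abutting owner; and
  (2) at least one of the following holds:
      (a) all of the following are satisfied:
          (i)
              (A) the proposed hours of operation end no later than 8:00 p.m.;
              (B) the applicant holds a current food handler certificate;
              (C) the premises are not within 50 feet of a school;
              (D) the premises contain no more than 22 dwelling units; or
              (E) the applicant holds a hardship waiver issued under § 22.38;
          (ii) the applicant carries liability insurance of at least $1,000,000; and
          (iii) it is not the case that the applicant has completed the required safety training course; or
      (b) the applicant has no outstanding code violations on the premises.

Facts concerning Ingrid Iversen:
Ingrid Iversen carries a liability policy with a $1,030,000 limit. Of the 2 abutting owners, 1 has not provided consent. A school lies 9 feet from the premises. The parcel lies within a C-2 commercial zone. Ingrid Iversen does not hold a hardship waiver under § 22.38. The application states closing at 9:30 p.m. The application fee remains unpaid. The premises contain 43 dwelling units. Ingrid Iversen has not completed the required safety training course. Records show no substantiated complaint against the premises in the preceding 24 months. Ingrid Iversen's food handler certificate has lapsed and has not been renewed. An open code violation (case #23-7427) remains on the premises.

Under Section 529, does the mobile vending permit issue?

(a) fee paid — not satisfied.
(b) no complaint in 24 mo. — met.
(c) all abutters consent — not satisfied.
(1): F OR T OR F → true.
(A) closes by 8 p.m. — not met.
(B) food handler cert. — not satisfied.
(C) ≥50 ft from school — fails.
(D) ≤ 22 units — not met.
(E) hardship waiver — not met.
(i): F OR F OR F OR F OR F → false.
(ii) insurance ≥ $1,000,000 — satisfied.
(iii) not (safety training) — met.
So (a) is not satisfied (F AND T AND T).
(b) no code violations — not satisfied.
(2): F OR F → false.
So Overall is not satisfied (T AND F).

No — denied.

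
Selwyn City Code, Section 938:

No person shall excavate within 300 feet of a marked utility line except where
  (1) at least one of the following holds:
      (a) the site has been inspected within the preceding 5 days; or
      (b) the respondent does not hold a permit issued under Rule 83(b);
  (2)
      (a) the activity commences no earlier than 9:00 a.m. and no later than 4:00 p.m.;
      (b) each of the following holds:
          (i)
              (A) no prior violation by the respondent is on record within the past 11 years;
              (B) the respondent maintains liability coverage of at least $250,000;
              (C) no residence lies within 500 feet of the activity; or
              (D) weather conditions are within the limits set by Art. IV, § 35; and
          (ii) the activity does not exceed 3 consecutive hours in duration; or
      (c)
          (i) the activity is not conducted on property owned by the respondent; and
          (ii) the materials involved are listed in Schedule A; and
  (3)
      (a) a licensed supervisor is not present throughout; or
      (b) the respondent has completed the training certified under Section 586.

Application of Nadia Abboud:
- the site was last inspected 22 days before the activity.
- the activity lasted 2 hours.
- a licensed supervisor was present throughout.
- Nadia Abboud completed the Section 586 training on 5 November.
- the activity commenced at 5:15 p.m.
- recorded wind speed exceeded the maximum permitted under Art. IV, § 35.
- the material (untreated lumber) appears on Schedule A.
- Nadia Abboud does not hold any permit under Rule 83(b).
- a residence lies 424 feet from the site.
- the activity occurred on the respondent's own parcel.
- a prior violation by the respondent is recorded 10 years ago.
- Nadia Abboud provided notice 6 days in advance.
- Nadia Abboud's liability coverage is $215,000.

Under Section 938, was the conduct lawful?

No — unlawful.

(a) site inspected — fails.
(b) not (holds permit) — holds.
So (1) is satisfied (F OR T).
(a) start within hours — fails.
(A) no prior violation — not met.
(B) coverage ≥ $250,000 — not satisfied.
(C) no residence in 500 ft — not met.
(D) weather ok — not met.
(i): F OR F OR F OR F → false.
(ii) ≤ 3 hrs duration — holds.
So (b) is not satisfied (F AND T).
(i) not (own property) — fails.
(ii) Schedule A material — satisfied.
(c): F AND T → false.
(2) = F OR F OR F = false.
(a) not (supervisor present) — not met.
(b) training certified — satisfied.
So (3) is satisfied (F OR T).
Overall: T AND F AND T → false.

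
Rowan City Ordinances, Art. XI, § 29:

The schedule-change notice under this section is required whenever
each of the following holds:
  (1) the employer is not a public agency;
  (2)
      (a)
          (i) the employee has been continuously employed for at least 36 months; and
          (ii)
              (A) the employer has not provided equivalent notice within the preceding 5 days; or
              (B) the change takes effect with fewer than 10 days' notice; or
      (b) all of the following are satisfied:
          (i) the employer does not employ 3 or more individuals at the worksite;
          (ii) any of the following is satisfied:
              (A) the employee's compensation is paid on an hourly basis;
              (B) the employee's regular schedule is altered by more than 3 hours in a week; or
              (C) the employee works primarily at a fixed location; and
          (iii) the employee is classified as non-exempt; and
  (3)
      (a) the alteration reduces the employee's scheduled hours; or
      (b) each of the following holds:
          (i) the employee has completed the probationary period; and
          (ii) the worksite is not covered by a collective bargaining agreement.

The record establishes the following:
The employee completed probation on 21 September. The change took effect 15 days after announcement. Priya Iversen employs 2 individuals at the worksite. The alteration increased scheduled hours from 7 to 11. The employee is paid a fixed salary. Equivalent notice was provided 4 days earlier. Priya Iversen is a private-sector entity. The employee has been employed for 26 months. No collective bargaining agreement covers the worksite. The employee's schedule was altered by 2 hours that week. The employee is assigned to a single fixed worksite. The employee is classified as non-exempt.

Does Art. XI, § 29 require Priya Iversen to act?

Yes — required.

(1) not (public agency) — met.
(i) tenure ≥ 36 mo. — not satisfied.
(A) no recent notice — not met.
(B) < 10 days' notice — not satisfied.
So (ii) is not satisfied (F OR F).
(a): F AND F → false.
(i) not (≥ 3 at site) — holds.
(A) hourly-paid — fails.
(B) schedule shift > 3h — not met.
(C) fixed location — holds.
(ii) = F OR F OR T = true.
(iii) non-exempt — satisfied.
(b) = T AND T AND T = true.
So (2) is satisfied (F OR T).
(a) hours reduced — fails.
(i) past probation — satisfied.
(ii) no CBA — holds.
(b): T AND T → true.
So (3) is satisfied (F OR T).
So Overall is satisfied (T AND T AND T).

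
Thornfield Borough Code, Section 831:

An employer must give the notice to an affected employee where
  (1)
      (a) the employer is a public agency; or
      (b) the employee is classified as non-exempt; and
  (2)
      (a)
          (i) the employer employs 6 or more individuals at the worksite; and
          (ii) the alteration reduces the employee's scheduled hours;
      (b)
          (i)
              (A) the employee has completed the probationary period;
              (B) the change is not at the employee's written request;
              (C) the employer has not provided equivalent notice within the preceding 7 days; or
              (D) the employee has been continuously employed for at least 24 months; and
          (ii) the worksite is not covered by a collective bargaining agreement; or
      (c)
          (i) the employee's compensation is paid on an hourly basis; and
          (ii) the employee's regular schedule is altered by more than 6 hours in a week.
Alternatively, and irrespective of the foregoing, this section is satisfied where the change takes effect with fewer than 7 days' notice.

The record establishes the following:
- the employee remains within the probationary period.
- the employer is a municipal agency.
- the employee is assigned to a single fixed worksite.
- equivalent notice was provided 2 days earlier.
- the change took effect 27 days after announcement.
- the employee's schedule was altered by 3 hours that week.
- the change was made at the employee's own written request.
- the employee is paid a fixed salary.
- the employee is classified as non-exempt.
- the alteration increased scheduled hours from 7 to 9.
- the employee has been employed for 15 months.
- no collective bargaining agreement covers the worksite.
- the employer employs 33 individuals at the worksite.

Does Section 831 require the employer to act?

(a) public agency — met.
(b) non-exempt — satisfied.
So (1) is satisfied (T OR T).
(i) ≥ 6 at site — holds.
(ii) hours reduced — fails.
(a) = T AND F = false.
(A) past probation — not satisfied.
(B) not employee-requested — not satisfied.
(C) no recent notice — fails.
(D) tenure ≥ 24 mo. — not met.
So (i) is not satisfied (F OR F OR F OR F).
(ii) no CBA — satisfied.
So (b) is not satisfied (F AND T).
(i) hourly-paid — fails.
(ii) schedule shift > 6h — not met.
(c): F AND F → false.
So (2) is not satisfied (F OR F OR F).
So Overall is not satisfied (T AND F).
Exception (< 7 days' notice) — not satisfied.
Result: main false OR exception false → false.

No — not required.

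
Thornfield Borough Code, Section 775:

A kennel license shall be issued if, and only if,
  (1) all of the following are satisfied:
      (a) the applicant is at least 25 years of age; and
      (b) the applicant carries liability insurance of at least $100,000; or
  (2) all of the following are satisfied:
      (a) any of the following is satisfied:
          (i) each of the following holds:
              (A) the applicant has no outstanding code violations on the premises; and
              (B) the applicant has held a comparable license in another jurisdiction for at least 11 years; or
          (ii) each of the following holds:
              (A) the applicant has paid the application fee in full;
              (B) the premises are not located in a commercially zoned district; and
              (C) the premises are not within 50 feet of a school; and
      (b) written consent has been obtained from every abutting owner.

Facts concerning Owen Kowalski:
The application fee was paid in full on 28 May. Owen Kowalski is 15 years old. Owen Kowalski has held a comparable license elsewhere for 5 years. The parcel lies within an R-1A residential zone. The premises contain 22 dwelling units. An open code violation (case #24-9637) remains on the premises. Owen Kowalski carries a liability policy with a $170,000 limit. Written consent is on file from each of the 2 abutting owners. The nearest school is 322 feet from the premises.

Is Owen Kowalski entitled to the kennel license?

Yes — granted.

(a) age ≥ 25 — fails.
(b) insurance ≥ $100,000 — satisfied.
(1): F AND T → false.
(A) no code violations — not met.
(B) prior license ≥ 11 yr — fails.
(i) = F AND F = false.
(A) fee paid — satisfied.
(B) not (commercially zoned) — satisfied.
(C) ≥50 ft from school — met.
So (ii) is satisfied (T AND T AND T).
So (a) is satisfied (F OR T).
(b) all abutters consent — satisfied.
(2): T AND T → true.
So Overall is satisfied (F OR T).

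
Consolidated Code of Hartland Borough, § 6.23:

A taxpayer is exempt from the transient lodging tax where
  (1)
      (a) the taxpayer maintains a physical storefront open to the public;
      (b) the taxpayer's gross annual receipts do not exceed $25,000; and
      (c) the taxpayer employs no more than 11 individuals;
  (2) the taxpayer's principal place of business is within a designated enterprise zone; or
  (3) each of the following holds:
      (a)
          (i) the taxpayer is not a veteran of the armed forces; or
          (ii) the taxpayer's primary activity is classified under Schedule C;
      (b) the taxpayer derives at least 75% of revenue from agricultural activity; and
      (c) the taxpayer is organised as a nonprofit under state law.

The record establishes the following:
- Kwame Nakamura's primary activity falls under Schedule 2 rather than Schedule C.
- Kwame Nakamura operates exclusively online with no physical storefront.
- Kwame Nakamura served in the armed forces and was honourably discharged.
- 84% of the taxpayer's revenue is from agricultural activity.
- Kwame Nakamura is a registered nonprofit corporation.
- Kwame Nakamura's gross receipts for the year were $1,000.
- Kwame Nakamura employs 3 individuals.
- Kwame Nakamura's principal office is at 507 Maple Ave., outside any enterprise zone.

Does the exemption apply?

(a) has storefront — not satisfied.
(b) receipts ≤ $25,000 — met.
(c) ≤ 11 employees — satisfied.
(1): F AND T AND T → false.
(2) in enterprise zone — not satisfied.
(i) not (veteran) — not satisfied.
(ii) Schedule C activity — not met.
(a) = F OR F = false.
(b) ≥75% agricultural — met.
(c) nonprofit — met.
(3): F AND T AND T → false.
So Overall is not satisfied (F OR F OR F).

No — not exempt.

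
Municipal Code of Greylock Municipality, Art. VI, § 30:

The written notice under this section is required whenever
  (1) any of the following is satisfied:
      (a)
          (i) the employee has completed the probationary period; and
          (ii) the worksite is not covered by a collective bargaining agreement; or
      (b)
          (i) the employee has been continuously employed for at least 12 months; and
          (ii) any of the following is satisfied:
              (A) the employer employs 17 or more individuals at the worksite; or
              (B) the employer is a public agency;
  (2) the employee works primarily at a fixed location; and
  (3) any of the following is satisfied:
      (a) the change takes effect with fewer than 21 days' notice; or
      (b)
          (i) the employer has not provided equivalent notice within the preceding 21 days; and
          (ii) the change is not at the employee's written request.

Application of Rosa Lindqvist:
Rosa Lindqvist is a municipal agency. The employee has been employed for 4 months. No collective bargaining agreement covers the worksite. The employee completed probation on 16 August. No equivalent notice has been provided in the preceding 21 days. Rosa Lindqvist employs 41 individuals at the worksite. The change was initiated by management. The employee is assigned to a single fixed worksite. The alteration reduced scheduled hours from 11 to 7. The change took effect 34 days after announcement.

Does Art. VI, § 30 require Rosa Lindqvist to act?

(i) past probation — met.
(ii) no CBA — holds.
(a): T AND T → true.
(i) tenure ≥ 12 mo. — not satisfied.
(A) ≥ 17 at site — holds.
(B) public agency — met.
So (ii) is satisfied (T OR T).
So (b) is not satisfied (F AND T).
(1): T OR F → true.
(2) fixed location — holds.
(a) < 21 days' notice — not met.
(i) no recent notice — satisfied.
(ii) not employee-requested — met.
So (b) is satisfied (T AND T).
(3) = F OR T = true.
Overall: T AND T AND T → true.

Yes — required.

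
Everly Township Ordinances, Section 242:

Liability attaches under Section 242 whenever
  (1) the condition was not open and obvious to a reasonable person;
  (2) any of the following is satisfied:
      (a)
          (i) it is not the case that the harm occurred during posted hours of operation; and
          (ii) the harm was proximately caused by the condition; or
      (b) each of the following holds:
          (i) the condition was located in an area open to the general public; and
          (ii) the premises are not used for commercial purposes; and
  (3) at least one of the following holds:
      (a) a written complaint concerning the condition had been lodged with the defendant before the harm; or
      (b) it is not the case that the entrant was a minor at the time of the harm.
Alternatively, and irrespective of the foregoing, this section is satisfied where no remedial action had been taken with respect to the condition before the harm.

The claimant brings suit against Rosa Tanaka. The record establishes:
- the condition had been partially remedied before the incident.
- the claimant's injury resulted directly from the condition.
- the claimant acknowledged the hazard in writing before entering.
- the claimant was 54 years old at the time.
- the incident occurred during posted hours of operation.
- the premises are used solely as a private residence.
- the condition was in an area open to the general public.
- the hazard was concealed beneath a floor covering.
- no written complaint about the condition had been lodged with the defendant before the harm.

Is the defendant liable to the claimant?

Yes — liable.

(1) not open/obvious — met.
(i) not (during posted hours) — not met.
(ii) proximate cause — met.
So (a) is not satisfied (F AND T).
(i) public area — satisfied.
(ii) not (commercial use) — satisfied.
(b): T AND T → true.
(2): F OR T → true.
(a) complaint lodged — not satisfied.
(b) not (entrant a minor) — satisfied.
(3) = F OR T = true.
Overall = T AND T AND T = true.
Exception (no remedial action) — not satisfied.
Result: main true OR exception false → true.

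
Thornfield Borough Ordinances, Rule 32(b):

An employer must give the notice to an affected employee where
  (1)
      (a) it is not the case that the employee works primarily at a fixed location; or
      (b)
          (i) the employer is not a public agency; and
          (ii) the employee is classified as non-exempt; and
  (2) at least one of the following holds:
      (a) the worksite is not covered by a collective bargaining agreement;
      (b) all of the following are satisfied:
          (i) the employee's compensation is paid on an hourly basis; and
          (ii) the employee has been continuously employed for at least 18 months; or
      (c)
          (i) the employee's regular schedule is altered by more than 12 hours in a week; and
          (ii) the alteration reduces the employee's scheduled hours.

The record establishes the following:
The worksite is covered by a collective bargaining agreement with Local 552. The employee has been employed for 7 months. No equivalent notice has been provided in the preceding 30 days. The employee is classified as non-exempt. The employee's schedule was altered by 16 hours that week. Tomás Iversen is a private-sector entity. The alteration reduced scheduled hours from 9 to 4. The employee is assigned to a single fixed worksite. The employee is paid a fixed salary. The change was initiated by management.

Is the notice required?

Yes — required.

(a) not (fixed location) — fails.
(i) not (public agency) — holds.
(ii) non-exempt — satisfied.
So (b) is satisfied (T AND T).
(1): F OR T → true.
(a) no CBA — fails.
(i) hourly-paid — fails.
(ii) tenure ≥ 18 mo. — not satisfied.
(b): F AND F → false.
(i) schedule shift > 12h — met.
(ii) hours reduced — met.
(c) = T AND T = true.
(2) = F OR F OR T = true.
So Overall is satisfied (T AND T).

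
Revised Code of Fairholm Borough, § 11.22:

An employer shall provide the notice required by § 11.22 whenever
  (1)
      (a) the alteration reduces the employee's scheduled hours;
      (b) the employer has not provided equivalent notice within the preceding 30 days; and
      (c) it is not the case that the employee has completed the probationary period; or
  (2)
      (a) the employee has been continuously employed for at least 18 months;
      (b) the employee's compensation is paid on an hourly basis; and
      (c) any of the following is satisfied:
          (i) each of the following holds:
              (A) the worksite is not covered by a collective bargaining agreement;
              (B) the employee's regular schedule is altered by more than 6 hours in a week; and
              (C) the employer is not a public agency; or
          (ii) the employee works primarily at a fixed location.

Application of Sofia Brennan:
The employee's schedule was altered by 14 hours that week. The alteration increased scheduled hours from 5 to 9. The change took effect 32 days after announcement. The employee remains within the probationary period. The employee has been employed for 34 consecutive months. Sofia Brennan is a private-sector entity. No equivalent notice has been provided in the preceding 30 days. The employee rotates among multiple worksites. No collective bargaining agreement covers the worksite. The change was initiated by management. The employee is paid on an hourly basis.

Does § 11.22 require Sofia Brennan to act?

(a) hours reduced — not met.
(b) no recent notice — holds.
(c) not (past probation) — satisfied.
(1): F AND T AND T → false.
(a) tenure ≥ 18 mo. — satisfied.
(b) hourly-paid — satisfied.
(A) no CBA — satisfied.
(B) schedule shift > 6h — met.
(C) not (public agency) — met.
(i): T AND T AND T → true.
(ii) fixed location — not met.
(c) = T OR F = true.
So (2) is satisfied (T AND T AND T).
So Overall is satisfied (F OR T).

Yes — required.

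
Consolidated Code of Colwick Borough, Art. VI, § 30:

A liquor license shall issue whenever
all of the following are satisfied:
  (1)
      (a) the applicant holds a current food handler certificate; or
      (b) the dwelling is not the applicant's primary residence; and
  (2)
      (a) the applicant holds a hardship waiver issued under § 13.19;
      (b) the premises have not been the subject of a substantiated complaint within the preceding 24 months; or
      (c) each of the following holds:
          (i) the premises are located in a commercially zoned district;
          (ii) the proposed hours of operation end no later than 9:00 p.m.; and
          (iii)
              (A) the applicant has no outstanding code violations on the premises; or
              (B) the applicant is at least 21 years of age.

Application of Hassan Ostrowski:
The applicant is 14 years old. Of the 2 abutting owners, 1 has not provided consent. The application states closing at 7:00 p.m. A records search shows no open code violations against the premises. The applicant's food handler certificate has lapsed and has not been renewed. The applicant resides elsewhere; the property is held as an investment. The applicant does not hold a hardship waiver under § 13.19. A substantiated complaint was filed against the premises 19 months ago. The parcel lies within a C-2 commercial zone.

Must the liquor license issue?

Yes — granted.

(a) food handler cert. — not met.
(b) not (primary residence) — holds.
So (1) is satisfied (F OR T).
(a) hardship waiver — fails.
(b) no complaint in 24 mo. — fails.
(i) commercially zoned — holds.
(ii) closes by 9 p.m. — met.
(A) no code violations — met.
(B) age ≥ 21 — not satisfied.
So (iii) is satisfied (T OR F).
(c) = T AND T AND T = true.
(2) = F OR F OR T = true.
Overall: T AND T → true.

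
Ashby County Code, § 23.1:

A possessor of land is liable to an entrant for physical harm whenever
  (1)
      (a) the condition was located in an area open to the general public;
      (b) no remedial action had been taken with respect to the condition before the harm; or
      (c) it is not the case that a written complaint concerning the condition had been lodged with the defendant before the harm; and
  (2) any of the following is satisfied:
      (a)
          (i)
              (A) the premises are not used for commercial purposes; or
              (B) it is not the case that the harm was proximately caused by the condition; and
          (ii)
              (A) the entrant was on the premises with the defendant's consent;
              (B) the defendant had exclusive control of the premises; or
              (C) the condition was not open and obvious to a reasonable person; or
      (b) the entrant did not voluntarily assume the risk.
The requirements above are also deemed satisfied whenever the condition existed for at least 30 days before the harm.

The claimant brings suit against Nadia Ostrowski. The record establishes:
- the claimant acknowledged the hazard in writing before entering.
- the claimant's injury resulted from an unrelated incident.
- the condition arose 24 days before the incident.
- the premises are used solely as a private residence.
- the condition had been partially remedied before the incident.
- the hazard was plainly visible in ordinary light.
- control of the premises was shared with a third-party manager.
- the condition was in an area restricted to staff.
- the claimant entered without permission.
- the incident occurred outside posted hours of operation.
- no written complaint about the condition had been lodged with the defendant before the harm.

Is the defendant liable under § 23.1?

No — not liable.

(a) public area — not satisfied.
(b) no remedial action — fails.
(c) not (complaint lodged) — holds.
(1): F OR F OR T → true.
(A) not (commercial use) — holds.
(B) not (proximate cause) — satisfied.
So (i) is satisfied (T OR T).
(A) consent to enter — not satisfied.
(B) exclusive control — not satisfied.
(C) not open/obvious — not met.
(ii): F OR F OR F → false.
(a): T AND F → false.
(b) no assumed risk — not satisfied.
(2): F OR F → false.
So Overall is not satisfied (T AND F).
Exception (condition ≥30 days old) — not satisfied.
Result: main false OR exception false → false.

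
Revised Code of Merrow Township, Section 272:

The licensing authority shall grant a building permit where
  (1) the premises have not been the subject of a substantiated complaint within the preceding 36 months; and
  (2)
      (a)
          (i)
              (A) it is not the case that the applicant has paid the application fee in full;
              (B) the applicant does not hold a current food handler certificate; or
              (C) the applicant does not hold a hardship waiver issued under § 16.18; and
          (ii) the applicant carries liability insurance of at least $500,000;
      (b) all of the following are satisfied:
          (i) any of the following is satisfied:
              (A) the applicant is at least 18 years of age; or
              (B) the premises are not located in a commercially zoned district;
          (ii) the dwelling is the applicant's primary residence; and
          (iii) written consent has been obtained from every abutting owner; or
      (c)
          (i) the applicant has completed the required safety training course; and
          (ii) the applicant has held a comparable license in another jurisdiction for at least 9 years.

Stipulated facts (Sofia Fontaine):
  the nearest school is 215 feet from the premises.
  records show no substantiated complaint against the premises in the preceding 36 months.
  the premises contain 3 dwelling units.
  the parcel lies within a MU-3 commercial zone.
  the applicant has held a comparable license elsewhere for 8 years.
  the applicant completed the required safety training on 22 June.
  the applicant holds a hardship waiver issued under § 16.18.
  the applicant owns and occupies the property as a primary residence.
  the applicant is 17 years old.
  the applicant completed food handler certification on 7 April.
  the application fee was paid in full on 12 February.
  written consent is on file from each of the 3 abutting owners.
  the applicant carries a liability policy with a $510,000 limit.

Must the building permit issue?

No — denied.

(1) no complaint in 36 mo. — satisfied.
(A) not (fee paid) — fails.
(B) not (food handler cert.) — not satisfied.
(C) not (hardship waiver) — not satisfied.
(i): F OR F OR F → false.
(ii) insurance ≥ $500,000 — satisfied.
(a) = F AND T = false.
(A) age ≥ 18 — not satisfied.
(B) not (commercially zoned) — fails.
So (i) is not satisfied (F OR F).
(ii) primary residence — holds.
(iii) all abutters consent — holds.
(b) = F AND T AND T = false.
(i) safety training — met.
(ii) prior license ≥ 9 yr — not satisfied.
(c) = T AND F = false.
So (2) is not satisfied (F OR F OR F).
Overall = T AND F = false.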